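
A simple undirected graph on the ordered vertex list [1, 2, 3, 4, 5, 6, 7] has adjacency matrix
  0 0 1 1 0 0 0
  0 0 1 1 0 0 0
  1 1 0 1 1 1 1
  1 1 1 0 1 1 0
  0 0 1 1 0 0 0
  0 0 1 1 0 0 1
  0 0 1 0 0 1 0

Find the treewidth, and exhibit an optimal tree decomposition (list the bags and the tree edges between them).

Treewidth 2.
Bags: B1 = {2, 3, 4}  B2 = {1, 3, 4}  B3 = {3, 4, 5}  B4 = {3, 4, 6}  B5 = {3, 6, 7}
Tree: B1–B2, B1–B3, B3–B4, B4–B5

Each bag holds 3 vertices, so the decomposition has width 2, which upper-bounds the treewidth. For the lower bound, the 3 vertices {1, 3, 4} are pairwise adjacent, and any tree decomposition puts a clique entirely inside one bag — forcing width ≥ 2. The upper and lower bounds meet at 2, so that is the treewidth.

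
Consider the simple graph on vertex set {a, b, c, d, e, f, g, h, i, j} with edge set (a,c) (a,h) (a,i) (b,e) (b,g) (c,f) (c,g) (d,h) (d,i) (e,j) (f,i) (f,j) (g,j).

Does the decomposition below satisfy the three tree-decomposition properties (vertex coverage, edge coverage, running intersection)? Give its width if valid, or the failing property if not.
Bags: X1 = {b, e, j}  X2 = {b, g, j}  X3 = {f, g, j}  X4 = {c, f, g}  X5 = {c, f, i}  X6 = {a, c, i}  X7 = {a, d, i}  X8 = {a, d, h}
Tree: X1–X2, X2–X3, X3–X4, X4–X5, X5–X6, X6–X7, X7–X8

Checking the three conditions: (i) the bags cover all of {a, b, c, d, e, f, g, h, i, j}; (ii) for each edge, some bag contains both endpoints; (iii) the bags containing any fixed vertex form a subtree. All hold, so the decomposition is valid with width 3 − 1 = 2.

Yes; width 2.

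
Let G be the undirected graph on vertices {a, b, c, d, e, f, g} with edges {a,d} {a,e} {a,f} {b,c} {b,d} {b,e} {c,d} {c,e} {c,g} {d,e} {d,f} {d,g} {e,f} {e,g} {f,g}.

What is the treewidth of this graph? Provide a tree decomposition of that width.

Treewidth 3.
One such decomposition:
Bags: B1 = {c, d, e, g}  B2 = {b, c, d, e}  B3 = {d, e, f, g}  B4 = {a, d, e, f}
Tree: B1–B2, B1–B3, B3–B4

The largest bag has 4 vertices, giving width 3; this decomposition certifies tw(G) ≤ 3. On the other hand G contains the 4-clique {c, d, e, g}. A clique must lie in a single bag of any decomposition, so no decomposition can have width below 3. The upper and lower bounds meet at 3, so that is the treewidth.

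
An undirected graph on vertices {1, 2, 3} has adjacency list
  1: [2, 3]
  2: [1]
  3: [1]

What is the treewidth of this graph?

1

A width-1 tree decomposition is:
Bags: B1 = {1, 2}  B2 = {1, 3}
Tree: B1–B2
The largest bag has 2 vertices, giving width 1; this decomposition certifies tw(G) ≤ 1. Any graph with an edge has treewidth ≥ 1, and G has the edge 2–1. Combining the bounds, tw(G) = 1.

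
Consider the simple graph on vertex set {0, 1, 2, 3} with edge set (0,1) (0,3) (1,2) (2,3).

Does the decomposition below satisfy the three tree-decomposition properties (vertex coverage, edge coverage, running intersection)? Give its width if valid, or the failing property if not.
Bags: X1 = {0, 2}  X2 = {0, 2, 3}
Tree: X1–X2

No — vertex 1 appears in no bag.

A tree decomposition must satisfy three properties: every vertex lies in some bag; for every edge, both endpoints lie together in some bag; and for every vertex, the bags containing it form a connected subtree. Here vertex 1 appears in no bag, so the decomposition is invalid.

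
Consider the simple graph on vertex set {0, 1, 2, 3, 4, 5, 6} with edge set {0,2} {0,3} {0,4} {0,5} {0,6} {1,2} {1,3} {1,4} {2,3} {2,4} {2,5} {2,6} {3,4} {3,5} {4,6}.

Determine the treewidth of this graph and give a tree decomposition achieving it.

Treewidth 3.
One optimal decomposition is:
Bags: B1 = {0, 2, 3, 5}  B2 = {0, 2, 3, 4}  B3 = {0, 2, 4, 6}  B4 = {1, 2, 3, 4}
Tree: B1–B2, B2–B3, B2–B4

The largest bag has 4 vertices, giving width 3; this decomposition certifies tw(G) ≤ 3. On the other hand G contains the 4-clique {0, 2, 3, 4}. A clique must lie in a single bag of any decomposition, so no decomposition can have width below 3. Combining the bounds, tw(G) = 3.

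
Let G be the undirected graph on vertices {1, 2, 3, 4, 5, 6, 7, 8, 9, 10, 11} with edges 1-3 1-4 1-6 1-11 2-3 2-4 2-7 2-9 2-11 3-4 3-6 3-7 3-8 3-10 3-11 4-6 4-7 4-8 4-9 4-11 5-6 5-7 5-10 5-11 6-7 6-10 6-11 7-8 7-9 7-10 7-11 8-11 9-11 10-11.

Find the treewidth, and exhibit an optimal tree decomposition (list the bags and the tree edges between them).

Treewidth 4.
One optimal decomposition is:
Bags: B1 = {3, 4, 6, 7, 11}  B2 = {1, 3, 4, 6, 11}  B3 = {2, 3, 4, 7, 11}  B4 = {3, 6, 7, 10, 11}  B5 = {5, 6, 7, 10, 11}  B6 = {2, 4, 7, 9, 11}  B7 = {3, 4, 7, 8, 11}
Tree: B1–B2, B1–B3, B1–B4, B4–B5, B3–B6, B3–B7

The largest bag has 5 vertices, giving width 4; this decomposition certifies tw(G) ≤ 4. On the other hand G contains the 5-clique {1, 3, 4, 6, 11}. A clique must lie in a single bag of any decomposition, so no decomposition can have width below 4. Therefore the treewidth is 4.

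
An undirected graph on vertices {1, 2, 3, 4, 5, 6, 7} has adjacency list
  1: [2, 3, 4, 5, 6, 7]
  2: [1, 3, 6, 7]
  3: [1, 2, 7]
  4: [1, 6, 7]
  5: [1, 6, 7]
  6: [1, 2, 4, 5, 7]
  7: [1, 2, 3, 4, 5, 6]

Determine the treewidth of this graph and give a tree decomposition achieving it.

Treewidth 3.
One such decomposition:
Bags: B1 = {1, 4, 6, 7}  B2 = {1, 5, 6, 7}  B3 = {1, 2, 6, 7}  B4 = {1, 2, 3, 7}
Tree: B1–B2, B1–B3, B3–B4

Every bag has size at most 4, so the width is 4 − 1 = 3 and tw(G) ≤ 3. On the other hand G contains the 4-clique {1, 2, 3, 7}. A clique must lie in a single bag of any decomposition, so no decomposition can have width below 3. Combining the bounds, tw(G) = 3.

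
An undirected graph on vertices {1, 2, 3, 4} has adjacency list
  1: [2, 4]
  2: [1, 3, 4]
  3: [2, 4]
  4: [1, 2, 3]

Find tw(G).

A width-2 tree decomposition is:
Bags: B1 = {1, 2, 4}  B2 = {2, 3, 4}
Tree: B1–B2
Every bag has size at most 3, so the width is 3 − 1 = 2 and tw(G) ≤ 2. On the other hand G contains the 3-clique {1, 2, 4}. A clique must lie in a single bag of any decomposition, so no decomposition can have width below 2. Hence tw(G) = 2 exactly.

2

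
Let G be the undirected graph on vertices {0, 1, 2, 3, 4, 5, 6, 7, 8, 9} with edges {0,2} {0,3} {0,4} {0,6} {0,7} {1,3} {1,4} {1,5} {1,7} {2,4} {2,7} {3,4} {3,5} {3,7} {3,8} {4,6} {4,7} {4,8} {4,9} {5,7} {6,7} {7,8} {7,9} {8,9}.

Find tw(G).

3

A width-3 tree decomposition is:
Bags: B1 = {3, 4, 7, 8}  B2 = {1, 3, 4, 7}  B3 = {1, 3, 5, 7}  B4 = {4, 7, 8, 9}  B5 = {0, 3, 4, 7}  B6 = {0, 4, 6, 7}  B7 = {0, 2, 4, 7}
Tree: B1–B2, B2–B3, B1–B4, B2–B5, B5–B6, B6–B7
Every bag has size at most 4, so the width is 4 − 1 = 3 and tw(G) ≤ 3. For the lower bound, the 4 vertices {0, 2, 4, 7} are pairwise adjacent, and any tree decomposition puts a clique entirely inside one bag — forcing width ≥ 3. Combining the bounds, tw(G) = 3.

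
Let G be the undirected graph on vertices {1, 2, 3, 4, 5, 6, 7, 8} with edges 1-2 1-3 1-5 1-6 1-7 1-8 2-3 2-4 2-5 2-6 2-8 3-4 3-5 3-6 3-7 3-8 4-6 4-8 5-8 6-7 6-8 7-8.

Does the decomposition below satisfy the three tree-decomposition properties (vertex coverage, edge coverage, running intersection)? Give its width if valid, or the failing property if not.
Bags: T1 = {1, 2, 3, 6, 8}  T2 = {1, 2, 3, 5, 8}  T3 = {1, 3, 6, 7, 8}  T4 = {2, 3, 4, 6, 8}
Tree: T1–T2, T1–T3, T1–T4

Yes; width 4.

Every vertex of G appears in some bag (union = {1, 2, 3, 4, 5, 6, 7, 8}); every edge is covered by a bag; and for each vertex v the set of bags containing v is connected in the bag tree. The decomposition is therefore valid. The largest bag has 5 vertices, so the width is 4.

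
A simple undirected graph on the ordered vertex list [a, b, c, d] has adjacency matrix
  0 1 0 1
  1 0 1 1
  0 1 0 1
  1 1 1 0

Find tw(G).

A width-2 tree decomposition is:
Bags: B1 = {a, b, d}  B2 = {b, c, d}
Tree: B1–B2
The largest bag has 3 vertices, giving width 2; this decomposition certifies tw(G) ≤ 2. For the lower bound, the 3 vertices {b, c, d} are pairwise adjacent, and any tree decomposition puts a clique entirely inside one bag — forcing width ≥ 2. Therefore the treewidth is 2.

2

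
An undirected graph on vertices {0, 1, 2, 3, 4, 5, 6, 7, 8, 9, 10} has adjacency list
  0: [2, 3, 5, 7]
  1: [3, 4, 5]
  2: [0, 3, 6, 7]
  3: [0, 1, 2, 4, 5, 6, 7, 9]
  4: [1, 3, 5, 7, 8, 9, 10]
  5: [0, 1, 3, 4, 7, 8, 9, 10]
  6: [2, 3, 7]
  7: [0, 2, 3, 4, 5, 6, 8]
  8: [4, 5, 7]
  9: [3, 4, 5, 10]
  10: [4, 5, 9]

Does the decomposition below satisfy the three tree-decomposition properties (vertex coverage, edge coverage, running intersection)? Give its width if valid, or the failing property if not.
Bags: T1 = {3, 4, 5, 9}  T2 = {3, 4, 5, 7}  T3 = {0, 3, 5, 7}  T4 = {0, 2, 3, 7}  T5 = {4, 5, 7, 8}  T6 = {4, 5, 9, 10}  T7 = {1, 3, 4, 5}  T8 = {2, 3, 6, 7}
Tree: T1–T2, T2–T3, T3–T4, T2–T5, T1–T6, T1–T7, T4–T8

Yes; width 3.

Checking the three conditions: (i) the bags cover all of {0, 1, 2, 3, 4, 5, 6, 7, 8, 9, 10}; (ii) for each edge, some bag contains both endpoints; (iii) the bags containing any fixed vertex form a subtree. All hold, so the decomposition is valid with width 4 − 1 = 3.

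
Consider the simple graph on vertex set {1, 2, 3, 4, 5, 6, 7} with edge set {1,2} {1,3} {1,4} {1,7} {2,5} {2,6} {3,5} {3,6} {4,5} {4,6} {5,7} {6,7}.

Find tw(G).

3

A width-3 tree decomposition is:
Bags: B1 = {1, 2, 5, 6}  B2 = {1, 5, 6, 7}  B3 = {1, 3, 5, 6}  B4 = {1, 4, 5, 6}
Tree: B1–B2, B2–B3, B3–B4
The largest bag has 4 vertices, giving width 3; this decomposition certifies tw(G) ≤ 3. For the lower bound: the 4 vertex sets {1,2}, {6,7}, {5}, {3} are disjoint, each induces a connected subgraph, and every pair is joined by at least one edge of G. Contracting each set to a single vertex therefore yields K_{4} as a minor, and since treewidth is minor-monotone, tw(G) ≥ tw(K_{4}) = 3. Therefore the treewidth is 3.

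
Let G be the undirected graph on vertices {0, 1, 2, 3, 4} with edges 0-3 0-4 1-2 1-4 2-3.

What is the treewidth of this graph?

2

A width-2 tree decomposition is:
Bags: B1 = {1, 2, 4}  B2 = {2, 3, 4}  B3 = {0, 3, 4}
Tree: B1–B2, B2–B3
Each bag holds 3 vertices, so the decomposition has width 2, which upper-bounds the treewidth. Since 4–1–2–3–0–4 is a cycle in G, G is not acyclic. Forests are exactly the graphs of treewidth ≤ 1, so tw(G) ≥ 2. Therefore the treewidth is 2.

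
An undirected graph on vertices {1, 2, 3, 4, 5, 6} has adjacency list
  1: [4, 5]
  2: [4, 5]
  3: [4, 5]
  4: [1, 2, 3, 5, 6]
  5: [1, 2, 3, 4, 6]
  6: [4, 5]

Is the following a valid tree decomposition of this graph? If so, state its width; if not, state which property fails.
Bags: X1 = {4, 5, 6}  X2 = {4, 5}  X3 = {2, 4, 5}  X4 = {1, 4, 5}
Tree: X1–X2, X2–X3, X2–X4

A tree decomposition must satisfy three properties: every vertex lies in some bag; for every edge, both endpoints lie together in some bag; and for every vertex, the bags containing it form a connected subtree. Here vertex 3 appears in no bag, so the decomposition is invalid.

No — vertex 3 appears in no bag.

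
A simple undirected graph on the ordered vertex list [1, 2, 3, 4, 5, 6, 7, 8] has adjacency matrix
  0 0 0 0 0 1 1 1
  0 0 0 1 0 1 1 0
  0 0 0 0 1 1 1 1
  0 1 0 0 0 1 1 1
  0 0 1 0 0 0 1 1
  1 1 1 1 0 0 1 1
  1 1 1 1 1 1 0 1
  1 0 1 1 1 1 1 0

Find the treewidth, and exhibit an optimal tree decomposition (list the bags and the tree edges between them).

Each bag holds 4 vertices, so the decomposition has width 3, which upper-bounds the treewidth. Conversely, {3, 5, 7, 8} is a clique of size 4, and the vertices of any clique must share a bag in every tree decomposition; so some bag has ≥ 4 vertices and tw(G) ≥ 3. Therefore the treewidth is 3.

Treewidth 3.
One optimal decomposition is:
Bags: B1 = {1, 6, 7, 8}  B2 = {4, 6, 7, 8}  B3 = {2, 4, 6, 7}  B4 = {3, 6, 7, 8}  B5 = {3, 5, 7, 8}
Tree: B1–B2, B2–B3, B2–B4, B4–B5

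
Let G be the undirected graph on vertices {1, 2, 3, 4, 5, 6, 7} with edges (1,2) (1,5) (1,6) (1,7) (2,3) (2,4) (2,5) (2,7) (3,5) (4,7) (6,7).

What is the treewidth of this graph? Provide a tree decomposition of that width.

The largest bag has 3 vertices, giving width 2; this decomposition certifies tw(G) ≤ 2. On the other hand G contains the 3-clique {1, 2, 5}. A clique must lie in a single bag of any decomposition, so no decomposition can have width below 2. Therefore the treewidth is 2.

Treewidth 2.
Bags: B1 = {1, 6, 7}  B2 = {1, 2, 7}  B3 = {1, 2, 5}  B4 = {2, 3, 5}  B5 = {2, 4, 7}
Tree: B1–B2, B2–B3, B3–B4, B2–B5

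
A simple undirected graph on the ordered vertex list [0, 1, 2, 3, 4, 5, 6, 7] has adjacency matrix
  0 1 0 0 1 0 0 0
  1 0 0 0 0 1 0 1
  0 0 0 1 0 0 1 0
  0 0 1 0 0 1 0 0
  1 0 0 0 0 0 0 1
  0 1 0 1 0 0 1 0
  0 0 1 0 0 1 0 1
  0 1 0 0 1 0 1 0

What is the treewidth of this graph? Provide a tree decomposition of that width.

Treewidth 2.
One such decomposition:
Bags: B1 = {0, 4, 7}  B2 = {0, 1, 7}  B3 = {1, 6, 7}  B4 = {1, 5, 6}  B5 = {2, 5, 6}  B6 = {2, 3, 5}
Tree: B1–B2, B2–B3, B3–B4, B4–B5, B5–B6

The largest bag has 3 vertices, giving width 2; this decomposition certifies tw(G) ≤ 2. Since 4–0–1–7–4 is a cycle in G, G is not acyclic. Forests are exactly the graphs of treewidth ≤ 1, so tw(G) ≥ 2. The upper and lower bounds meet at 2, so that is the treewidth.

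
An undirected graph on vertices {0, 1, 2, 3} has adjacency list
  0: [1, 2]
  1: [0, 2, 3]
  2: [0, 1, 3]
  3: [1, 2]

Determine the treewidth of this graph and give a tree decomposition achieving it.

Treewidth 2.
Bags: B1 = {1, 2, 3}  B2 = {0, 1, 2}
Tree: B1–B2

Every bag has size at most 3, so the width is 3 − 1 = 2 and tw(G) ≤ 2. Conversely, {0, 1, 2} is a clique of size 3, and the vertices of any clique must share a bag in every tree decomposition; so some bag has ≥ 3 vertices and tw(G) ≥ 2. Therefore the treewidth is 2.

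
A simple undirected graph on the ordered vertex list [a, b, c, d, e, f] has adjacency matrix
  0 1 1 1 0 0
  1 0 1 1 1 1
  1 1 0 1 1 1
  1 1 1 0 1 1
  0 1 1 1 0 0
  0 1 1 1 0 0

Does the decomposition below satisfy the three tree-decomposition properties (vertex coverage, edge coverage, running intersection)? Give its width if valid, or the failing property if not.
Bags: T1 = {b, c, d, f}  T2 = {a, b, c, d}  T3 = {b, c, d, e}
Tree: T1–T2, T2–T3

Yes; width 3.

Vertex coverage: the bags together contain {a, b, c, d, e, f}, the full vertex set. Edge coverage: each edge of G has both endpoints in at least one bag. Running intersection: for every vertex, the bags containing it form a connected subtree. All three properties hold, so this is a valid tree decomposition of width max|bag| − 1 = 3, and hence tw(G) ≤ 3.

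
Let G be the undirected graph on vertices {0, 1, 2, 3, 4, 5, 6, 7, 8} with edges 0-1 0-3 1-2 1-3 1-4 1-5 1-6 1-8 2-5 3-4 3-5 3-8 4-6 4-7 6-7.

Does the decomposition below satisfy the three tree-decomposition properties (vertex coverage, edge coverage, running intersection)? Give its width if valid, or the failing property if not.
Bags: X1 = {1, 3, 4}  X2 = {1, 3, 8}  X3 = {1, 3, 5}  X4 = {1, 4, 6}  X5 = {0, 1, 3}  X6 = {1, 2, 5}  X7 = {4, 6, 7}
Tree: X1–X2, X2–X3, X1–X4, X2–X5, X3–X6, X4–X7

Vertex coverage: the bags together contain {0, 1, 2, 3, 4, 5, 6, 7, 8}, the full vertex set. Edge coverage: each edge of G has both endpoints in at least one bag. Running intersection: for every vertex, the bags containing it form a connected subtree. All three properties hold, so this is a valid tree decomposition of width max|bag| − 1 = 2, and hence tw(G) ≤ 2.

Yes; width 2.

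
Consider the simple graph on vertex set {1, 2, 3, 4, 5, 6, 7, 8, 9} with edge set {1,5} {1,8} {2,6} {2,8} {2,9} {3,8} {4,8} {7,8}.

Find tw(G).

A width-1 tree decomposition is:
Bags: B1 = {2, 8}  B2 = {2, 9}  B3 = {3, 8}  B4 = {2, 6}  B5 = {7, 8}  B6 = {1, 8}  B7 = {4, 8}  B8 = {1, 5}
Tree: B1–B2, B1–B3, B1–B4, B1–B5, B5–B6, B6–B7, B6–B8
Every bag has size at most 2, so the width is 2 − 1 = 1 and tw(G) ≤ 1. G has an edge, so its treewidth is at least 1. Hence tw(G) = 1 exactly.

1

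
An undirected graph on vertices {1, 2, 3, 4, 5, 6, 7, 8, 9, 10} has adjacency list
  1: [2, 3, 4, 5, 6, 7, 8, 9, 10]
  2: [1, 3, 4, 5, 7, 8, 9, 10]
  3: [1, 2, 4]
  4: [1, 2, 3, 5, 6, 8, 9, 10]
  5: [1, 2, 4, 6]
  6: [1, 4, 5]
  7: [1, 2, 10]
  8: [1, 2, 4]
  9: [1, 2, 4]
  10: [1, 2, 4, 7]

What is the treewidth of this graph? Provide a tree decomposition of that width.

Treewidth 3.
One such decomposition:
Bags: B1 = {1, 2, 4, 9}  B2 = {1, 2, 4, 8}  B3 = {1, 2, 4, 10}  B4 = {1, 2, 4, 5}  B5 = {1, 2, 7, 10}  B6 = {1, 4, 5, 6}  B7 = {1, 2, 3, 4}
Tree: B1–B2, B2–B3, B3–B4, B3–B5, B4–B6, B2–B7

Each bag holds 4 vertices, so the decomposition has width 3, which upper-bounds the treewidth. For the lower bound, the 4 vertices {1, 2, 3, 4} are pairwise adjacent, and any tree decomposition puts a clique entirely inside one bag — forcing width ≥ 3. Hence tw(G) = 3 exactly.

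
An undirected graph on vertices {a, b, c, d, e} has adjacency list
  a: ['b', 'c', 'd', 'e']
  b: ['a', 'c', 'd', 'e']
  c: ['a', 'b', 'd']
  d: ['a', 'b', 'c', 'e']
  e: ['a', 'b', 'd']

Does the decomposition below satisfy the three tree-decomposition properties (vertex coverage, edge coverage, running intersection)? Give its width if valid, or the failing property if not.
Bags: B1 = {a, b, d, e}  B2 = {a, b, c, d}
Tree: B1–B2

Checking the three conditions: (i) the bags cover all of {a, b, c, d, e}; (ii) for each edge, some bag contains both endpoints; (iii) the bags containing any fixed vertex form a subtree. All hold, so the decomposition is valid with width 4 − 1 = 3.

Yes; width 3.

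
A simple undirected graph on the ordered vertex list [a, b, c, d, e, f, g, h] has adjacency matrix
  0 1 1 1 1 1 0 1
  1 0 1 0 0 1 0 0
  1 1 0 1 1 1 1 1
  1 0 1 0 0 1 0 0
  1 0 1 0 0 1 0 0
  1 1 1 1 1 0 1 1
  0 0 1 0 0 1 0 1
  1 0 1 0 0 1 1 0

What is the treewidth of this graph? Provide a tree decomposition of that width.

Treewidth 3.
One such decomposition:
Bags: B1 = {a, c, f, h}  B2 = {a, b, c, f}  B3 = {c, f, g, h}  B4 = {a, c, d, f}  B5 = {a, c, e, f}
Tree: B1–B2, B1–B3, B2–B4, B1–B5

Every bag has size at most 4, so the width is 4 − 1 = 3 and tw(G) ≤ 3. Conversely, {c, f, g, h} is a clique of size 4, and the vertices of any clique must share a bag in every tree decomposition; so some bag has ≥ 4 vertices and tw(G) ≥ 3. The upper and lower bounds meet at 3, so that is the treewidth.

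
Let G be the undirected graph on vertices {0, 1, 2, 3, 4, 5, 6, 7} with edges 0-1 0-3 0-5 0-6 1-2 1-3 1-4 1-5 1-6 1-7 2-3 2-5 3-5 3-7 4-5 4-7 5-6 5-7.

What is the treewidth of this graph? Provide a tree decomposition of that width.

Treewidth 3.
One optimal decomposition is:
Bags: B1 = {0, 1, 3, 5}  B2 = {0, 1, 5, 6}  B3 = {1, 2, 3, 5}  B4 = {1, 3, 5, 7}  B5 = {1, 4, 5, 7}
Tree: B1–B2, B1–B3, B1–B4, B4–B5

Each bag holds 4 vertices, so the decomposition has width 3, which upper-bounds the treewidth. On the other hand G contains the 4-clique {0, 1, 3, 5}. A clique must lie in a single bag of any decomposition, so no decomposition can have width below 3. Hence tw(G) = 3 exactly.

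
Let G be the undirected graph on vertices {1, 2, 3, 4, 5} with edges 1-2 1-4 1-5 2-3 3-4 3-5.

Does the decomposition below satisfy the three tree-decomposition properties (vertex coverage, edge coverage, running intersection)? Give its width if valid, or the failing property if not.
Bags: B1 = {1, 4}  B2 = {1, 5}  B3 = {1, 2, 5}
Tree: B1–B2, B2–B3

No — vertex 3 appears in no bag.

A tree decomposition must satisfy three properties: every vertex lies in some bag; for every edge, both endpoints lie together in some bag; and for every vertex, the bags containing it form a connected subtree. Here vertex 3 appears in no bag, so the decomposition is invalid.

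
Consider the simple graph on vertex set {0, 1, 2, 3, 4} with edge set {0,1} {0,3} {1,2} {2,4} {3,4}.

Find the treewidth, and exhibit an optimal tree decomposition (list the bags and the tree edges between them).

The largest bag has 3 vertices, giving width 2; this decomposition certifies tw(G) ≤ 2. For the lower bound, G contains the cycle 1–2–4–3–0–1, so G is not a forest; only forests have treewidth ≤ 1, hence tw(G) ≥ 2. Therefore the treewidth is 2.

Treewidth 2.
One optimal decomposition is:
Bags: B1 = {1, 2, 4}  B2 = {1, 3, 4}  B3 = {0, 1, 3}
Tree: B1–B2, B2–B3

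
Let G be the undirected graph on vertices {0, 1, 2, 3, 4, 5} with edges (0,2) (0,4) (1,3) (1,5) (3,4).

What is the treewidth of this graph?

A width-1 tree decomposition is:
Bags: B1 = {1, 5}  B2 = {1, 3}  B3 = {3, 4}  B4 = {0, 4}  B5 = {0, 2}
Tree: B1–B2, B2–B3, B3–B4, B4–B5
Each bag holds 2 vertices, so the decomposition has width 1, which upper-bounds the treewidth. Since G has at least one edge (e.g. 5–1), it is not an edgeless graph, so tw(G) ≥ 1. The upper and lower bounds meet at 1, so that is the treewidth.

1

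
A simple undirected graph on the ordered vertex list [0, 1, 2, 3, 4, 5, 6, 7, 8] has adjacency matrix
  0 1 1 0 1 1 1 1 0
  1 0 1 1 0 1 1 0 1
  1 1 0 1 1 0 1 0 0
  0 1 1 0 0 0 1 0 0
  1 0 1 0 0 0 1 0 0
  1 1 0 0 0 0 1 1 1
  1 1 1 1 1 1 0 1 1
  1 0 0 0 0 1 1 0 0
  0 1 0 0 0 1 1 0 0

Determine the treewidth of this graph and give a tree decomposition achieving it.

Every bag has size at most 4, so the width is 4 − 1 = 3 and tw(G) ≤ 3. On the other hand G contains the 4-clique {0, 1, 2, 6}. A clique must lie in a single bag of any decomposition, so no decomposition can have width below 3. Combining the bounds, tw(G) = 3.

Treewidth 3.
One optimal decomposition is:
Bags: B1 = {0, 1, 2, 6}  B2 = {1, 2, 3, 6}  B3 = {0, 1, 5, 6}  B4 = {0, 5, 6, 7}  B5 = {1, 5, 6, 8}  B6 = {0, 2, 4, 6}
Tree: B1–B2, B1–B3, B3–B4, B3–B5, B1–B6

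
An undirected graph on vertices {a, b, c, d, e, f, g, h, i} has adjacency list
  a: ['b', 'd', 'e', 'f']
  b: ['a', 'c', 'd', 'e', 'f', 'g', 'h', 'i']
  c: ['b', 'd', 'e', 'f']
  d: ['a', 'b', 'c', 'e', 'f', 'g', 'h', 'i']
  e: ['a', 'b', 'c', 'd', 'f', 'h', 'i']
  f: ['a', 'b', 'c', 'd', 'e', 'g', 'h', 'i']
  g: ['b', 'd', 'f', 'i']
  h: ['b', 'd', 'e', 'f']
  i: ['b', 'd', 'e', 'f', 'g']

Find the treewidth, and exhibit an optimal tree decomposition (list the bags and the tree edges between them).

Every bag has size at most 5, so the width is 5 − 1 = 4 and tw(G) ≤ 4. On the other hand G contains the 5-clique {b, d, f, g, i}. A clique must lie in a single bag of any decomposition, so no decomposition can have width below 4. Hence tw(G) = 4 exactly.

Treewidth 4.
One optimal decomposition is:
Bags: B1 = {b, d, e, f, h}  B2 = {b, d, e, f, i}  B3 = {b, c, d, e, f}  B4 = {a, b, d, e, f}  B5 = {b, d, f, g, i}
Tree: B1–B2, B1–B3, B2–B4, B2–B5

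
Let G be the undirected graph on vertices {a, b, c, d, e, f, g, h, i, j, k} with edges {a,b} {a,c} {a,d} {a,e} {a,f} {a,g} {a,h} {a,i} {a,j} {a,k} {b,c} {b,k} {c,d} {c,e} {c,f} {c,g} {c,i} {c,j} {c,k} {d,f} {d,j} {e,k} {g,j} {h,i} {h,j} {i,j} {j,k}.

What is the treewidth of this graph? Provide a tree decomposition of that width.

Every bag has size at most 4, so the width is 4 − 1 = 3 and tw(G) ≤ 3. For the lower bound, the 4 vertices {a, h, i, j} are pairwise adjacent, and any tree decomposition puts a clique entirely inside one bag — forcing width ≥ 3. Hence tw(G) = 3 exactly.

Treewidth 3.
Bags: B1 = {a, b, c, k}  B2 = {a, c, j, k}  B3 = {a, c, d, j}  B4 = {a, c, i, j}  B5 = {a, c, e, k}  B6 = {a, c, g, j}  B7 = {a, c, d, f}  B8 = {a, h, i, j}
Tree: B1–B2, B2–B3, B3–B4, B2–B5, B3–B6, B3–B7, B4–B8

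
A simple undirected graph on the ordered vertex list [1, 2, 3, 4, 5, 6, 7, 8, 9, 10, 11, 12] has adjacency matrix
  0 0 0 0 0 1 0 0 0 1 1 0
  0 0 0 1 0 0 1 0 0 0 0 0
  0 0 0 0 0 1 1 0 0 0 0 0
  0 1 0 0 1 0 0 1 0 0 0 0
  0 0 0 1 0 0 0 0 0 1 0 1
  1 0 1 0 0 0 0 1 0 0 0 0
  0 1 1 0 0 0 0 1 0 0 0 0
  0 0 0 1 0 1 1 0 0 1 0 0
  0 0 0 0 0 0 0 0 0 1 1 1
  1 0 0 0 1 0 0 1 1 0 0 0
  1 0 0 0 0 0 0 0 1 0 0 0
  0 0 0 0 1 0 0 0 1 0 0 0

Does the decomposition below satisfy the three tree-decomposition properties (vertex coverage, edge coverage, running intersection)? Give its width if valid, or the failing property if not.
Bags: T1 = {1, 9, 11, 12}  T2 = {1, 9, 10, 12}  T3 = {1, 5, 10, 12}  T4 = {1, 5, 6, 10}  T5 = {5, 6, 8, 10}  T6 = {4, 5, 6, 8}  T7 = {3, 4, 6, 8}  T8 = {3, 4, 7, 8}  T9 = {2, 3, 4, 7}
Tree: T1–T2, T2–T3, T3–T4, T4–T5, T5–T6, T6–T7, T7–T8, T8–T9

Checking the three conditions: (i) the bags cover all of {1, 2, 3, 4, 5, 6, 7, 8, 9, 10, 11, 12}; (ii) for each edge, some bag contains both endpoints; (iii) the bags containing any fixed vertex form a subtree. All hold, so the decomposition is valid with width 4 − 1 = 3.

Yes; width 3.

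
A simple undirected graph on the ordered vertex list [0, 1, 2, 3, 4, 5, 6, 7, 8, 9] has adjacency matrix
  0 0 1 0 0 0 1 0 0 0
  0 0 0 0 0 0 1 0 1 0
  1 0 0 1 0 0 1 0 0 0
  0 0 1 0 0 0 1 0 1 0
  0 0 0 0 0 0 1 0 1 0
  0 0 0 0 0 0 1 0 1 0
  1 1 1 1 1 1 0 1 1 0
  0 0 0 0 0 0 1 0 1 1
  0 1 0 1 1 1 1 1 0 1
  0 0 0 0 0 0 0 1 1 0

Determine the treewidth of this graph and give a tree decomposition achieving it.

Treewidth 2.
One such decomposition:
Bags: B1 = {3, 6, 8}  B2 = {4, 6, 8}  B3 = {6, 7, 8}  B4 = {2, 3, 6}  B5 = {1, 6, 8}  B6 = {0, 2, 6}  B7 = {7, 8, 9}  B8 = {5, 6, 8}
Tree: B1–B2, B1–B3, B1–B4, B3–B5, B4–B6, B3–B7, B5–B8

Each bag holds 3 vertices, so the decomposition has width 2, which upper-bounds the treewidth. On the other hand G contains the 3-clique {7, 8, 9}. A clique must lie in a single bag of any decomposition, so no decomposition can have width below 2. The upper and lower bounds meet at 2, so that is the treewidth.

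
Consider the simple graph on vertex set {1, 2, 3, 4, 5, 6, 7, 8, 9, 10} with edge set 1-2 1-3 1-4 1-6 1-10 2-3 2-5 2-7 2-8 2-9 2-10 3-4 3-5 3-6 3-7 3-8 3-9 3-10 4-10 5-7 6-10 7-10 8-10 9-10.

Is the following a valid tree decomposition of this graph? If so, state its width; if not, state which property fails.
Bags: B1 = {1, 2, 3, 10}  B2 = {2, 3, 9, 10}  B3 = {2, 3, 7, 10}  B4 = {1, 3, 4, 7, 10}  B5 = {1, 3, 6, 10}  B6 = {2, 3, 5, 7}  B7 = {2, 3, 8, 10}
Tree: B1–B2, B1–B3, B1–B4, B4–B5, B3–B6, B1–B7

A tree decomposition must satisfy three properties: every vertex lies in some bag; for every edge, both endpoints lie together in some bag; and for every vertex, the bags containing it form a connected subtree. Here bags containing vertex 7 are not connected in the tree, so the decomposition is invalid.

No — bags containing vertex 7 are not connected in the tree.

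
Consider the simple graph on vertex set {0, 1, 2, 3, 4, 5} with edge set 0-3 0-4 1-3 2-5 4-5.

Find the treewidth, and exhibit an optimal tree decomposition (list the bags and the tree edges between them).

Every bag has size at most 2, so the width is 2 − 1 = 1 and tw(G) ≤ 1. G has an edge, so its treewidth is at least 1. Combining the bounds, tw(G) = 1.

Treewidth 1.
Bags: B1 = {4, 5}  B2 = {0, 4}  B3 = {0, 3}  B4 = {2, 5}  B5 = {1, 3}
Tree: B1–B2, B2–B3, B1–B4, B3–B5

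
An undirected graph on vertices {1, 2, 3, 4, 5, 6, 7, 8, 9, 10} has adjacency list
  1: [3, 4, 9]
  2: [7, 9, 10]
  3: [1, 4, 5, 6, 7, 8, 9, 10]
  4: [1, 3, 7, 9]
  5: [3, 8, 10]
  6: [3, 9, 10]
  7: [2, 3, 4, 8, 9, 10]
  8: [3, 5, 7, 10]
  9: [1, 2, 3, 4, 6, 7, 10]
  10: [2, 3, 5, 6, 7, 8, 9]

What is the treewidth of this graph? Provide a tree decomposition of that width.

The largest bag has 4 vertices, giving width 3; this decomposition certifies tw(G) ≤ 3. On the other hand G contains the 4-clique {2, 7, 9, 10}. A clique must lie in a single bag of any decomposition, so no decomposition can have width below 3. Hence tw(G) = 3 exactly.

Treewidth 3.
One such decomposition:
Bags: B1 = {3, 7, 9, 10}  B2 = {3, 7, 8, 10}  B3 = {3, 5, 8, 10}  B4 = {2, 7, 9, 10}  B5 = {3, 4, 7, 9}  B6 = {1, 3, 4, 9}  B7 = {3, 6, 9, 10}
Tree: B1–B2, B2–B3, B1–B4, B1–B5, B5–B6, B1–B7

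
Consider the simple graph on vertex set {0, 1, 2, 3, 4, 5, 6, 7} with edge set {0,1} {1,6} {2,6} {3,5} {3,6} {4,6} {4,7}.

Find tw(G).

A width-1 tree decomposition is:
Bags: B1 = {1, 6}  B2 = {2, 6}  B3 = {0, 1}  B4 = {4, 6}  B5 = {4, 7}  B6 = {3, 6}  B7 = {3, 5}
Tree: B1–B2, B1–B3, B1–B4, B4–B5, B4–B6, B6–B7
Each bag holds 2 vertices, so the decomposition has width 1, which upper-bounds the treewidth. G has an edge, so its treewidth is at least 1. Therefore the treewidth is 1.

1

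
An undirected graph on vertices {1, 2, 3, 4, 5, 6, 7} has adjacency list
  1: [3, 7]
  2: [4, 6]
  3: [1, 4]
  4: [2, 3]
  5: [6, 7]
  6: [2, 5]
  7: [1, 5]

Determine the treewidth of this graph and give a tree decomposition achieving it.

Every bag has size at most 3, so the width is 3 − 1 = 2 and tw(G) ≤ 2. For the lower bound, G contains the cycle 5–6–2–4–3–1–7–5, so G is not a forest; only forests have treewidth ≤ 1, hence tw(G) ≥ 2. The upper and lower bounds meet at 2, so that is the treewidth.

Treewidth 2.
Bags: B1 = {2, 5, 6}  B2 = {2, 4, 5}  B3 = {3, 4, 5}  B4 = {1, 3, 5}  B5 = {1, 5, 7}
Tree: B1–B2, B2–B3, B3–B4, B4–B5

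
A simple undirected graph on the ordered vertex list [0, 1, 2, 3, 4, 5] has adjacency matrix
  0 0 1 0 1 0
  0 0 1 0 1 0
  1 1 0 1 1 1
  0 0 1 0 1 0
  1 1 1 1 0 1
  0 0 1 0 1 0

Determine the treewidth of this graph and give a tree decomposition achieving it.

Treewidth 2.
One optimal decomposition is:
Bags: B1 = {0, 2, 4}  B2 = {1, 2, 4}  B3 = {2, 3, 4}  B4 = {2, 4, 5}
Tree: B1–B2, B1–B3, B3–B4

The largest bag has 3 vertices, giving width 2; this decomposition certifies tw(G) ≤ 2. Conversely, {0, 2, 4} is a clique of size 3, and the vertices of any clique must share a bag in every tree decomposition; so some bag has ≥ 3 vertices and tw(G) ≥ 2. Therefore the treewidth is 2.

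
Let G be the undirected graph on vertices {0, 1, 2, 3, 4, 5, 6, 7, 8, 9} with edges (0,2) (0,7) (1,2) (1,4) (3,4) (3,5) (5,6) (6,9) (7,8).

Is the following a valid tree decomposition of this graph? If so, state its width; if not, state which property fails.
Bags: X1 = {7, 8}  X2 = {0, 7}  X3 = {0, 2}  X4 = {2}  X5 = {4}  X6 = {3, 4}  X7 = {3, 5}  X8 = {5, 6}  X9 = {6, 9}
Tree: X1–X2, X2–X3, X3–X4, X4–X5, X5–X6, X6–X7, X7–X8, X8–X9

A tree decomposition must satisfy three properties: every vertex lies in some bag; for every edge, both endpoints lie together in some bag; and for every vertex, the bags containing it form a connected subtree. Here vertex 1 appears in no bag, so the decomposition is invalid.

No — vertex 1 appears in no bag.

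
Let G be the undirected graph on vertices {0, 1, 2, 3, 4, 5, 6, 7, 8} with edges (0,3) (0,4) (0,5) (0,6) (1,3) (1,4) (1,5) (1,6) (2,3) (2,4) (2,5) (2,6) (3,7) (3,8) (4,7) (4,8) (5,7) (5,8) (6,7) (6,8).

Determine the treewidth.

A width-4 tree decomposition is:
Bags: B1 = {0, 3, 4, 5, 6}  B2 = {3, 4, 5, 6, 7}  B3 = {1, 3, 4, 5, 6}  B4 = {3, 4, 5, 6, 8}  B5 = {2, 3, 4, 5, 6}
Tree: B1–B2, B2–B3, B3–B4, B4–B5
Every bag has size at most 5, so the width is 5 − 1 = 4 and tw(G) ≤ 4. For the lower bound: the 5 vertex sets {0,6}, {5,7}, {1,4}, {3}, {8} are disjoint, each induces a connected subgraph, and every pair is joined by at least one edge of G. Contracting each set to a single vertex therefore yields K_{5} as a minor, and since treewidth is minor-monotone, tw(G) ≥ tw(K_{5}) = 4. Therefore the treewidth is 4.

4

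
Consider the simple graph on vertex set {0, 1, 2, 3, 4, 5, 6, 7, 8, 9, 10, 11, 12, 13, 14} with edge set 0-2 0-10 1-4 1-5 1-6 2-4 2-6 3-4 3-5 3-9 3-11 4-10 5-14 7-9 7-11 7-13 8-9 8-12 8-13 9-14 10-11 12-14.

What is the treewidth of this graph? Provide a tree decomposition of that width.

Treewidth 3.
One such decomposition:
Bags: B1 = {0, 2, 6, 10}  B2 = {2, 4, 6, 10}  B3 = {1, 4, 6, 10}  B4 = {1, 4, 10, 11}  B5 = {1, 3, 4, 11}  B6 = {1, 3, 5, 11}  B7 = {3, 5, 7, 11}  B8 = {3, 5, 7, 9}  B9 = {5, 7, 9, 14}  B10 = {7, 9, 13, 14}  B11 = {8, 9, 13, 14}  B12 = {8, 12, 13, 14}
Tree: B1–B2, B2–B3, B3–B4, B4–B5, B5–B6, B6–B7, B7–B8, B8–B9, B9–B10, B10–B11, B11–B12

The largest bag has 4 vertices, giving width 3; this decomposition certifies tw(G) ≤ 3. For the lower bound: the 4 vertex sets {0,2,6}, {10}, {4}, {1,3,5,11} are disjoint, each induces a connected subgraph, and every pair is joined by at least one edge of G. Contracting each set to a single vertex therefore yields K_{4} as a minor, and since treewidth is minor-monotone, tw(G) ≥ tw(K_{4}) = 3. Combining the bounds, tw(G) = 3.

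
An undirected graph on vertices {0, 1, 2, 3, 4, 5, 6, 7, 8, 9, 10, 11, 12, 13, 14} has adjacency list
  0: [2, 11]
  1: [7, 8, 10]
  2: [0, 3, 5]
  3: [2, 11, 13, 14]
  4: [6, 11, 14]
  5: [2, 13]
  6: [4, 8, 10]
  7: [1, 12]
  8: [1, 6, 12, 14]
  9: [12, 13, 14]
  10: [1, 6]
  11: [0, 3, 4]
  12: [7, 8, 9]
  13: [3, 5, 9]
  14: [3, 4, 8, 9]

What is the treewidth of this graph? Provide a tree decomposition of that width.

Every bag has size at most 4, so the width is 4 − 1 = 3 and tw(G) ≤ 3. For the lower bound: the 4 vertex sets {1,7,10}, {6}, {8}, {4,9,12,14} are disjoint, each induces a connected subgraph, and every pair is joined by at least one edge of G. Contracting each set to a single vertex therefore yields K_{4} as a minor, and since treewidth is minor-monotone, tw(G) ≥ tw(K_{4}) = 3. Combining the bounds, tw(G) = 3.

Treewidth 3.
One such decomposition:
Bags: B1 = {1, 6, 7, 10}  B2 = {1, 6, 7, 8}  B3 = {6, 7, 8, 12}  B4 = {4, 6, 8, 12}  B5 = {4, 8, 12, 14}  B6 = {4, 9, 12, 14}  B7 = {4, 9, 11, 14}  B8 = {3, 9, 11, 14}  B9 = {3, 9, 11, 13}  B10 = {0, 3, 11, 13}  B11 = {0, 2, 3, 13}  B12 = {0, 2, 5, 13}
Tree: B1–B2, B2–B3, B3–B4, B4–B5, B5–B6, B6–B7, B7–B8, B8–B9, B9–B10, B10–B11, B11–B12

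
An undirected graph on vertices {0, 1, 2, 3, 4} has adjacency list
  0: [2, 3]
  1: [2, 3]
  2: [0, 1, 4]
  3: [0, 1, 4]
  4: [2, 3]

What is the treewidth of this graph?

A width-2 tree decomposition is:
Bags: B1 = {0, 2, 3}  B2 = {1, 2, 3}  B3 = {2, 3, 4}
Tree: B1–B2, B2–B3
Each bag holds 3 vertices, so the decomposition has width 2, which upper-bounds the treewidth. Since 0–3–1–2–0 is a cycle in G, G is not acyclic. Forests are exactly the graphs of treewidth ≤ 1, so tw(G) ≥ 2. Therefore the treewidth is 2.

2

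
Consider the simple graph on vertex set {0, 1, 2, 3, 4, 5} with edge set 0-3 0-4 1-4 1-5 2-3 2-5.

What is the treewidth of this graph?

A width-2 tree decomposition is:
Bags: B1 = {0, 2, 3}  B2 = {0, 2, 4}  B3 = {1, 2, 4}  B4 = {1, 2, 5}
Tree: B1–B2, B2–B3, B3–B4
Every bag has size at most 3, so the width is 3 − 1 = 2 and tw(G) ≤ 2. Since 2–3–0–4–1–5–2 is a cycle in G, G is not acyclic. Forests are exactly the graphs of treewidth ≤ 1, so tw(G) ≥ 2. Combining the bounds, tw(G) = 2.

2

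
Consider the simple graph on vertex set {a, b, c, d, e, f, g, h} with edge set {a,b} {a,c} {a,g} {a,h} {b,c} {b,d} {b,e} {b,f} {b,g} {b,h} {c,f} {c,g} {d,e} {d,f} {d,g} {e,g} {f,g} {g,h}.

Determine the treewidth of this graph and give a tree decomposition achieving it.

Treewidth 3.
Bags: B1 = {b, d, f, g}  B2 = {b, c, f, g}  B3 = {a, b, c, g}  B4 = {a, b, g, h}  B5 = {b, d, e, g}
Tree: B1–B2, B2–B3, B3–B4, B1–B5

Every bag has size at most 4, so the width is 4 − 1 = 3 and tw(G) ≤ 3. For the lower bound, the 4 vertices {b, d, e, g} are pairwise adjacent, and any tree decomposition puts a clique entirely inside one bag — forcing width ≥ 3. Combining the bounds, tw(G) = 3.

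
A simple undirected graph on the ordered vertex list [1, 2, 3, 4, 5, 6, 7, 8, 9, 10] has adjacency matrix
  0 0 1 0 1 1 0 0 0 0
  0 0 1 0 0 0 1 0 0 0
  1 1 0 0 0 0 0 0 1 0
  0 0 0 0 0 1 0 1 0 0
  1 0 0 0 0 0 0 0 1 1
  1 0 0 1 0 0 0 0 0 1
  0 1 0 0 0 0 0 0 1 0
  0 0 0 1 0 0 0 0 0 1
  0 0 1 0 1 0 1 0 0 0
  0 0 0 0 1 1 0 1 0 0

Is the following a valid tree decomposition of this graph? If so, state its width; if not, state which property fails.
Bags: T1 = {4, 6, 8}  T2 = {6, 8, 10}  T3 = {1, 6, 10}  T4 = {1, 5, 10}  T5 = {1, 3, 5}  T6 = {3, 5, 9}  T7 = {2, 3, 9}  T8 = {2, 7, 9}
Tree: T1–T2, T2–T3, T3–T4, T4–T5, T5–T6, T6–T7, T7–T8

Vertex coverage: the bags together contain {1, 2, 3, 4, 5, 6, 7, 8, 9, 10}, the full vertex set. Edge coverage: each edge of G has both endpoints in at least one bag. Running intersection: for every vertex, the bags containing it form a connected subtree. All three properties hold, so this is a valid tree decomposition of width max|bag| − 1 = 2, and hence tw(G) ≤ 2.

Yes; width 2.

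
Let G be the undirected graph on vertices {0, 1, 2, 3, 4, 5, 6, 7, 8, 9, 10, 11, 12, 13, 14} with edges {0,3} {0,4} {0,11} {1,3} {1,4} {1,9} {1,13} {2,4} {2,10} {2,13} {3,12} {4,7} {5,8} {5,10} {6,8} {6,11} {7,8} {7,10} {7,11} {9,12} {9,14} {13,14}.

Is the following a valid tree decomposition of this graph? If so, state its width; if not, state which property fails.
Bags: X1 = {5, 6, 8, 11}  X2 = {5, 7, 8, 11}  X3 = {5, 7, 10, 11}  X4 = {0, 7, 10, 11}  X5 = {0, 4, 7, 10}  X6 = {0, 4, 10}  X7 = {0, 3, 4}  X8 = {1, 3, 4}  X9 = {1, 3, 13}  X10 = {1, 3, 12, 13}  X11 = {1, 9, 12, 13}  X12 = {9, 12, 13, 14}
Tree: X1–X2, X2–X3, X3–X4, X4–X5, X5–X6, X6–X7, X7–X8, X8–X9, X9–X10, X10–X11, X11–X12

A tree decomposition must satisfy three properties: every vertex lies in some bag; for every edge, both endpoints lie together in some bag; and for every vertex, the bags containing it form a connected subtree. Here vertex 2 appears in no bag, so the decomposition is invalid.

No — vertex 2 appears in no bag.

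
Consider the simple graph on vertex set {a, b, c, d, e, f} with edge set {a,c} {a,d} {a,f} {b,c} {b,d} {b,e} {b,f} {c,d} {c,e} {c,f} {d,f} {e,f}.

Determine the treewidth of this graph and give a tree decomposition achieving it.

Treewidth 3.
One optimal decomposition is:
Bags: B1 = {a, c, d, f}  B2 = {b, c, d, f}  B3 = {b, c, e, f}
Tree: B1–B2, B2–B3

The largest bag has 4 vertices, giving width 3; this decomposition certifies tw(G) ≤ 3. For the lower bound, the 4 vertices {a, c, d, f} are pairwise adjacent, and any tree decomposition puts a clique entirely inside one bag — forcing width ≥ 3. The upper and lower bounds meet at 3, so that is the treewidth.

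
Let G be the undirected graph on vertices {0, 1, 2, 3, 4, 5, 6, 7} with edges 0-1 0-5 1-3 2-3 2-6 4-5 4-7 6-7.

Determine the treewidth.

2

A width-2 tree decomposition is:
Bags: B1 = {0, 1, 3}  B2 = {0, 3, 5}  B3 = {3, 4, 5}  B4 = {3, 4, 7}  B5 = {3, 6, 7}  B6 = {2, 3, 6}
Tree: B1–B2, B2–B3, B3–B4, B4–B5, B5–B6
The largest bag has 3 vertices, giving width 2; this decomposition certifies tw(G) ≤ 2. Since 3–1–0–5–4–7–6–2–3 is a cycle in G, G is not acyclic. Forests are exactly the graphs of treewidth ≤ 1, so tw(G) ≥ 2. Hence tw(G) = 2 exactly.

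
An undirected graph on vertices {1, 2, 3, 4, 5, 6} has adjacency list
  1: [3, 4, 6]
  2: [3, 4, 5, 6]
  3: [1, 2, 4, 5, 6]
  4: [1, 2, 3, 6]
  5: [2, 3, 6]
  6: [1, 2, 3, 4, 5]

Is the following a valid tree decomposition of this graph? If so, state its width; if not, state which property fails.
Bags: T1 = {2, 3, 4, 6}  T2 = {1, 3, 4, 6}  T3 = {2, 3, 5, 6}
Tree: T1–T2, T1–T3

Yes; width 3.

Vertex coverage: the bags together contain {1, 2, 3, 4, 5, 6}, the full vertex set. Edge coverage: each edge of G has both endpoints in at least one bag. Running intersection: for every vertex, the bags containing it form a connected subtree. All three properties hold, so this is a valid tree decomposition of width max|bag| − 1 = 3, and hence tw(G) ≤ 3.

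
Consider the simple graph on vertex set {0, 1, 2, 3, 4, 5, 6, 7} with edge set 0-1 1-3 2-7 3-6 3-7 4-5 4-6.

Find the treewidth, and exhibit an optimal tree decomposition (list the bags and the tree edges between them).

Treewidth 1.
One optimal decomposition is:
Bags: B1 = {4, 6}  B2 = {3, 6}  B3 = {3, 7}  B4 = {2, 7}  B5 = {1, 3}  B6 = {0, 1}  B7 = {4, 5}
Tree: B1–B2, B2–B3, B3–B4, B2–B5, B5–B6, B1–B7

The largest bag has 2 vertices, giving width 1; this decomposition certifies tw(G) ≤ 1. Since G has at least one edge (e.g. 6–4), it is not an edgeless graph, so tw(G) ≥ 1. Hence tw(G) = 1 exactly.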